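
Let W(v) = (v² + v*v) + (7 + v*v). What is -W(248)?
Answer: -184519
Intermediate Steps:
W(v) = 7 + 3*v² (W(v) = (v² + v²) + (7 + v²) = 2*v² + (7 + v²) = 7 + 3*v²)
-W(248) = -(7 + 3*248²) = -(7 + 3*61504) = -(7 + 184512) = -1*184519 = -184519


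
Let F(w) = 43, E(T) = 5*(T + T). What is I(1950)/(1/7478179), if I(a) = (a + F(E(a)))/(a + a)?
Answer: 14904010747/3900 ≈ 3.8215e+6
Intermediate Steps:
E(T) = 10*T (E(T) = 5*(2*T) = 10*T)
I(a) = (43 + a)/(2*a) (I(a) = (a + 43)/(a + a) = (43 + a)/((2*a)) = (43 + a)*(1/(2*a)) = (43 + a)/(2*a))
I(1950)/(1/7478179) = ((½)*(43 + 1950)/1950)/(1/7478179) = ((½)*(1/1950)*1993)/(1/7478179) = (1993/3900)*7478179 = 14904010747/3900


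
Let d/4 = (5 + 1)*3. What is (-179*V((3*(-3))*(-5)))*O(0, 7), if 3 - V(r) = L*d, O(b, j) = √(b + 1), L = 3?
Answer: 38127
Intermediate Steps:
d = 72 (d = 4*((5 + 1)*3) = 4*(6*3) = 4*18 = 72)
O(b, j) = √(1 + b)
V(r) = -213 (V(r) = 3 - 3*72 = 3 - 1*216 = 3 - 216 = -213)
(-179*V((3*(-3))*(-5)))*O(0, 7) = (-179*(-213))*√(1 + 0) = 38127*√1 = 38127*1 = 38127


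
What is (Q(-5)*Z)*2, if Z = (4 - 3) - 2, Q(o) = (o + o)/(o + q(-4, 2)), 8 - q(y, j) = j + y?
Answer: 4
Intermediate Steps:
q(y, j) = 8 - j - y (q(y, j) = 8 - (j + y) = 8 + (-j - y) = 8 - j - y)
Q(o) = 2*o/(10 + o) (Q(o) = (o + o)/(o + (8 - 1*2 - 1*(-4))) = (2*o)/(o + (8 - 2 + 4)) = (2*o)/(o + 10) = (2*o)/(10 + o) = 2*o/(10 + o))
Z = -1 (Z = 1 - 2 = -1)
(Q(-5)*Z)*2 = ((2*(-5)/(10 - 5))*(-1))*2 = ((2*(-5)/5)*(-1))*2 = ((2*(-5)*(⅕))*(-1))*2 = -2*(-1)*2 = 2*2 = 4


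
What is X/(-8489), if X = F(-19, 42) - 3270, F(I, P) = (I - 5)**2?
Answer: 2694/8489 ≈ 0.31735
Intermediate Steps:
F(I, P) = (-5 + I)**2
X = -2694 (X = (-5 - 19)**2 - 3270 = (-24)**2 - 3270 = 576 - 3270 = -2694)
X/(-8489) = -2694/(-8489) = -2694*(-1/8489) = 2694/8489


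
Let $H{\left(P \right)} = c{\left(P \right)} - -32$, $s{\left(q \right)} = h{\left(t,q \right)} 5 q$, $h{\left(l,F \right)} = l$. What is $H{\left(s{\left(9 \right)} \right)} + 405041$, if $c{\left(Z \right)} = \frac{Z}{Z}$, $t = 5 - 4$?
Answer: $405074$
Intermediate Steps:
$t = 1$ ($t = 5 - 4 = 1$)
$c{\left(Z \right)} = 1$
$s{\left(q \right)} = 5 q$ ($s{\left(q \right)} = 1 \cdot 5 q = 5 q$)
$H{\left(P \right)} = 33$ ($H{\left(P \right)} = 1 - -32 = 1 + 32 = 33$)
$H{\left(s{\left(9 \right)} \right)} + 405041 = 33 + 405041 = 405074$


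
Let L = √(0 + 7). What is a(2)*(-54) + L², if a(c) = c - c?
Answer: 7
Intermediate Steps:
L = √7 ≈ 2.6458
a(c) = 0
a(2)*(-54) + L² = 0*(-54) + (√7)² = 0 + 7 = 7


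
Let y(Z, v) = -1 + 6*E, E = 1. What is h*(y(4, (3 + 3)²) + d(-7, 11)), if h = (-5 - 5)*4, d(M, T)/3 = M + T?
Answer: -680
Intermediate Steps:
d(M, T) = 3*M + 3*T (d(M, T) = 3*(M + T) = 3*M + 3*T)
h = -40 (h = -10*4 = -40)
y(Z, v) = 5 (y(Z, v) = -1 + 6*1 = -1 + 6 = 5)
h*(y(4, (3 + 3)²) + d(-7, 11)) = -40*(5 + (3*(-7) + 3*11)) = -40*(5 + (-21 + 33)) = -40*(5 + 12) = -40*17 = -680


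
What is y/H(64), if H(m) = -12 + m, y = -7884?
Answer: -1971/13 ≈ -151.62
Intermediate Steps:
y/H(64) = -7884/(-12 + 64) = -7884/52 = -7884*1/52 = -1971/13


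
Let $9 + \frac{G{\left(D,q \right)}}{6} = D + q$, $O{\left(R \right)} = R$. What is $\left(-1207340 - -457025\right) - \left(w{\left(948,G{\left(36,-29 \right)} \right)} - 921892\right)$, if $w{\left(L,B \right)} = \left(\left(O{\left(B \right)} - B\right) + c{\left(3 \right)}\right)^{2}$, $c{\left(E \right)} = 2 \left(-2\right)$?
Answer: $171561$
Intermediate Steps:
$c{\left(E \right)} = -4$
$G{\left(D,q \right)} = -54 + 6 D + 6 q$ ($G{\left(D,q \right)} = -54 + 6 \left(D + q\right) = -54 + \left(6 D + 6 q\right) = -54 + 6 D + 6 q$)
$w{\left(L,B \right)} = 16$ ($w{\left(L,B \right)} = \left(\left(B - B\right) - 4\right)^{2} = \left(0 - 4\right)^{2} = \left(-4\right)^{2} = 16$)
$\left(-1207340 - -457025\right) - \left(w{\left(948,G{\left(36,-29 \right)} \right)} - 921892\right) = \left(-1207340 - -457025\right) - \left(16 - 921892\right) = \left(-1207340 + 457025\right) - -921876 = -750315 + 921876 = 171561$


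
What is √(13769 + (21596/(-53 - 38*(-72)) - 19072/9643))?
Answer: √9220607535611113197/25872169 ≈ 117.37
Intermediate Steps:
√(13769 + (21596/(-53 - 38*(-72)) - 19072/9643)) = √(13769 + (21596/(-53 + 2736) - 19072*1/9643)) = √(13769 + (21596/2683 - 19072/9643)) = √(13769 + 157080052/25872169) = √(356390975013/25872169) = √9220607535611113197/25872169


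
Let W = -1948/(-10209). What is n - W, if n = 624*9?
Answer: 57331796/10209 ≈ 5615.8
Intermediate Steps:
W = 1948/10209 (W = -1948*(-1/10209) = 1948/10209 ≈ 0.19081)
n = 5616
n - W = 5616 - 1*1948/10209 = 5616 - 1948/10209 = 57331796/10209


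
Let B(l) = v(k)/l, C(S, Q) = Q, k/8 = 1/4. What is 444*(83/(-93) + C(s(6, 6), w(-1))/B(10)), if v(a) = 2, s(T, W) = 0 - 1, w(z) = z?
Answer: -81104/31 ≈ -2616.3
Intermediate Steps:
s(T, W) = -1
k = 2 (k = 8/4 = 8*(¼) = 2)
B(l) = 2/l
444*(83/(-93) + C(s(6, 6), w(-1))/B(10)) = 444*(83/(-93) - 1/(2/10)) = 444*(83*(-1/93) - 1/(2*(⅒))) = 444*(-83/93 - 1/⅕) = 444*(-83/93 - 1*5) = 444*(-83/93 - 5) = 444*(-548/93) = -81104/31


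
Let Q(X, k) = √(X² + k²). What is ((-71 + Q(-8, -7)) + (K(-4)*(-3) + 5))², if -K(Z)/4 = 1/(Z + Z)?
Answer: 18677/4 - 135*√113 ≈ 3234.2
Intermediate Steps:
K(Z) = -2/Z (K(Z) = -4/(Z + Z) = -4*1/(2*Z) = -2/Z)
((-71 + Q(-8, -7)) + (K(-4)*(-3) + 5))² = ((-71 + √((-8)² + (-7)²)) + (-2/(-4)*(-3) + 5))² = ((-71 + √(64 + 49)) + (-2*(-¼)*(-3) + 5))² = ((-71 + √113) + ((½)*(-3) + 5))² = ((-71 + √113) + (-3/2 + 5))² = ((-71 + √113) + 7/2)² = (-135/2 + √113)²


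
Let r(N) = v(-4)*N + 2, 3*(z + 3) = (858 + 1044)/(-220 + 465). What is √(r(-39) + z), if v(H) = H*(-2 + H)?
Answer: I*√1144655/35 ≈ 30.568*I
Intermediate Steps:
z = -101/245 (z = -3 + ((858 + 1044)/(-220 + 465))/3 = -3 + (1902/245)/3 = -3 + (1902*(1/245))/3 = -3 + (⅓)*(1902/245) = -3 + 634/245 = -101/245 ≈ -0.41224)
r(N) = 2 + 24*N (r(N) = (-4*(-2 - 4))*N + 2 = (-4*(-6))*N + 2 = 24*N + 2 = 2 + 24*N)
√(r(-39) + z) = √((2 + 24*(-39)) - 101/245) = √((2 - 936) - 101/245) = √(-934 - 101/245) = √(-228931/245) = I*√1144655/35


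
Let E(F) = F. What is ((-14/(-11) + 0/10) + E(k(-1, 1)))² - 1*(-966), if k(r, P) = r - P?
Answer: 116950/121 ≈ 966.53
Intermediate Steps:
((-14/(-11) + 0/10) + E(k(-1, 1)))² - 1*(-966) = ((-14/(-11) + 0/10) + (-1 - 1*1))² - 1*(-966) = ((-14*(-1/11) + 0*(⅒)) + (-1 - 1))² + 966 = ((14/11 + 0) - 2)² + 966 = (14/11 - 2)² + 966 = (-8/11)² + 966 = 64/121 + 966 = 116950/121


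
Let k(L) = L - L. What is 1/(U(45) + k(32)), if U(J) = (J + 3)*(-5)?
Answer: -1/240 ≈ -0.0041667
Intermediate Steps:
k(L) = 0
U(J) = -15 - 5*J (U(J) = (3 + J)*(-5) = -15 - 5*J)
1/(U(45) + k(32)) = 1/((-15 - 5*45) + 0) = 1/((-15 - 225) + 0) = 1/(-240 + 0) = 1/(-240) = -1/240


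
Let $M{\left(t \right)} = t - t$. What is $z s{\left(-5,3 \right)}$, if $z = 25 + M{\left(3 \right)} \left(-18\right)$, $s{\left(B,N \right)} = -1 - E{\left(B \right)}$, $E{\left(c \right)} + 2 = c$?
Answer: $150$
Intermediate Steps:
$E{\left(c \right)} = -2 + c$
$M{\left(t \right)} = 0$
$s{\left(B,N \right)} = 1 - B$ ($s{\left(B,N \right)} = -1 - \left(-2 + B\right) = 1 - B$)
$z = 25$ ($z = 25 + 0 \left(-18\right) = 25 + 0 = 25$)
$z s{\left(-5,3 \right)} = 25 \left(1 - -5\right) = 25 \left(1 + 5\right) = 25 \cdot 6 = 150$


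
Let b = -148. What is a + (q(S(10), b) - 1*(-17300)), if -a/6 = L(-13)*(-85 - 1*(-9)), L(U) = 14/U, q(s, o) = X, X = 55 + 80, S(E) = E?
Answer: 220271/13 ≈ 16944.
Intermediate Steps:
X = 135
q(s, o) = 135
a = -6384/13 (a = -6*14/(-13)*(-85 - 1*(-9)) = -6*14*(-1/13)*(-85 + 9) = -(-84)*(-76)/13 = -6*1064/13 = -6384/13 ≈ -491.08)
a + (q(S(10), b) - 1*(-17300)) = -6384/13 + (135 - 1*(-17300)) = -6384/13 + (135 + 17300) = -6384/13 + 17435 = 220271/13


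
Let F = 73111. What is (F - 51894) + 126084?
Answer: 147301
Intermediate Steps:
(F - 51894) + 126084 = (73111 - 51894) + 126084 = 21217 + 126084 = 147301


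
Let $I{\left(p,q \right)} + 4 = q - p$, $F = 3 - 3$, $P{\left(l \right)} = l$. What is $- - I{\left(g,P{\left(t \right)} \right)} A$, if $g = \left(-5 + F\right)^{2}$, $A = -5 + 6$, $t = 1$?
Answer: $-28$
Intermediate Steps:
$A = 1$
$F = 0$
$g = 25$ ($g = \left(-5 + 0\right)^{2} = \left(-5\right)^{2} = 25$)
$I{\left(p,q \right)} = -4 + q - p$ ($I{\left(p,q \right)} = -4 - \left(p - q\right) = -4 + q - p$)
$- - I{\left(g,P{\left(t \right)} \right)} A = - - (-4 + 1 - 25) 1 = - \left(-1\right) \left(-28\right) 1 = - 28 \cdot 1 = \left(-1\right) 28 = -28$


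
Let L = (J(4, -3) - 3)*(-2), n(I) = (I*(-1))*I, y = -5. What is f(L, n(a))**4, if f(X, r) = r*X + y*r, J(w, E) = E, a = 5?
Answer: 937890625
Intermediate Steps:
n(I) = -I**2 (n(I) = (-I)*I = -I**2)
L = 12 (L = (-3 - 3)*(-2) = -6*(-2) = 12)
f(X, r) = -5*r + X*r (f(X, r) = r*X - 5*r = X*r - 5*r = -5*r + X*r)
f(L, n(a))**4 = ((-1*5**2)*(-5 + 12))**4 = (-1*25*7)**4 = (-25*7)**4 = (-175)**4 = 937890625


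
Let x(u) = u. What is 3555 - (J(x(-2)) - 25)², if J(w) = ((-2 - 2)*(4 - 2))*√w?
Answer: 3058 - 400*I*√2 ≈ 3058.0 - 565.69*I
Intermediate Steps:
J(w) = -8*√w (J(w) = (-4*2)*√w = -8*√w)
3555 - (J(x(-2)) - 25)² = 3555 - (-8*I*√2 - 25)² = 3555 - (-25 - 8*I*√2)²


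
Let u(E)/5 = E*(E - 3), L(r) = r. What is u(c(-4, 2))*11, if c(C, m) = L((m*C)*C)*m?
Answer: 214720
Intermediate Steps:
c(C, m) = C²*m² (c(C, m) = ((m*C)*C)*m = ((C*m)*C)*m = (m*C²)*m = C²*m²)
u(E) = 5*E*(-3 + E) (u(E) = 5*(E*(E - 3)) = 5*(E*(-3 + E)) = 5*E*(-3 + E))
u(c(-4, 2))*11 = (5*((-4)²*2²)*(-3 + (-4)²*2²))*11 = (5*(16*4)*(-3 + 16*4))*11 = (5*64*(-3 + 64))*11 = (5*64*61)*11 = 19520*11 = 214720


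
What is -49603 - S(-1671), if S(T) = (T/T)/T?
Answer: -82886612/1671 ≈ -49603.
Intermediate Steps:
S(T) = 1/T
-49603 - S(-1671) = -49603 - 1/(-1671) = -49603 - 1*(-1/1671) = -49603 + 1/1671 = -82886612/1671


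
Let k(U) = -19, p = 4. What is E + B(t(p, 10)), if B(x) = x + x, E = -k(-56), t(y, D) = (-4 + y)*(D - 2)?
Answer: 19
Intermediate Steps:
t(y, D) = (-4 + y)*(-2 + D)
E = 19 (E = -1*(-19) = 19)
B(x) = 2*x
E + B(t(p, 10)) = 19 + 2*(8 - 4*10 - 2*4 + 10*4) = 19 + 2*(8 - 40 - 8 + 40) = 19 + 2*0 = 19 + 0 = 19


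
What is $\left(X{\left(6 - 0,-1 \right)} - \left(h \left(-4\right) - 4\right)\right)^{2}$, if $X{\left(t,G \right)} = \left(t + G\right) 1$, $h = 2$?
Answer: $289$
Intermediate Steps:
$X{\left(t,G \right)} = G + t$ ($X{\left(t,G \right)} = \left(G + t\right) 1 = G + t$)
$\left(X{\left(6 - 0,-1 \right)} - \left(h \left(-4\right) - 4\right)\right)^{2} = \left(\left(-1 + \left(6 - 0\right)\right) - \left(2 \left(-4\right) - 4\right)\right)^{2} = \left(\left(-1 + \left(6 + 0\right)\right) - \left(-8 - 4\right)\right)^{2} = \left(\left(-1 + 6\right) - -12\right)^{2} = \left(5 + 12\right)^{2} = 17^{2} = 289$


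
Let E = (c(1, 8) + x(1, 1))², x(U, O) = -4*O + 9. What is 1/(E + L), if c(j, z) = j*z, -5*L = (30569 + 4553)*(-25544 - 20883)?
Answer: 5/1630609939 ≈ 3.0663e-9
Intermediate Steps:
x(U, O) = 9 - 4*O
L = 1630609094/5 (L = -(30569 + 4553)*(-25544 - 20883)/5 = -35122*(-46427)/5 = -⅕*(-1630609094) = 1630609094/5 ≈ 3.2612e+8)
E = 169 (E = (1*8 + (9 - 4*1))² = (8 + (9 - 4))² = (8 + 5)² = 13² = 169)
1/(E + L) = 1/(169 + 1630609094/5) = 1/(1630609939/5) = 5/1630609939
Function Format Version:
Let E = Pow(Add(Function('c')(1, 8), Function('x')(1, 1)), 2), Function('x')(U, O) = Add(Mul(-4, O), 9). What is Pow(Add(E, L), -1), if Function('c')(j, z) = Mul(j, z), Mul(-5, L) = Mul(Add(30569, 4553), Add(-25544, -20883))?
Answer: Rational(5, 1630609939) ≈ 3.0663e-9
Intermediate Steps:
Function('x')(U, O) = Add(9, Mul(-4, O))
L = Rational(1630609094, 5) (L = Mul(Rational(-1, 5), Mul(Add(30569, 4553), Add(-25544, -20883))) = Mul(Rational(-1, 5), Mul(35122, -46427)) = Mul(Rational(-1, 5), -1630609094) = Rational(1630609094, 5) ≈ 3.2612e+8)
E = 169 (E = Pow(Add(Mul(1, 8), Add(9, Mul(-4, 1))), 2) = Pow(Add(8, Add(9, -4)), 2) = Pow(Add(8, 5), 2) = Pow(13, 2) = 169)
Pow(Add(E, L), -1) = Pow(Add(169, Rational(1630609094, 5)), -1) = Pow(Rational(1630609939, 5), -1) = Rational(5, 1630609939)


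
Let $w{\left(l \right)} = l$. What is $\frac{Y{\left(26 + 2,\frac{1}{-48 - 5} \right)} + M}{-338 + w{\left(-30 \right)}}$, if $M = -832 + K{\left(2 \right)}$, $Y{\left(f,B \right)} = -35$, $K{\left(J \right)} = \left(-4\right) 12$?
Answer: $\frac{915}{368} \approx 2.4864$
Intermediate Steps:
$K{\left(J \right)} = -48$
$M = -880$ ($M = -832 - 48 = -880$)
$\frac{Y{\left(26 + 2,\frac{1}{-48 - 5} \right)} + M}{-338 + w{\left(-30 \right)}} = \frac{-35 - 880}{-338 - 30} = - \frac{915}{-368} = \left(-915\right) \left(- \frac{1}{368}\right) = \frac{915}{368}$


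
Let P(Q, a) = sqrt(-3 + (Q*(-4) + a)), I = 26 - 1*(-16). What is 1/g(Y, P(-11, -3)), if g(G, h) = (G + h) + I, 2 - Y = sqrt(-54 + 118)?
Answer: 18/629 - sqrt(38)/1258 ≈ 0.023717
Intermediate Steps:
I = 42 (I = 26 + 16 = 42)
P(Q, a) = sqrt(-3 + a - 4*Q) (P(Q, a) = sqrt(-3 + (-4*Q + a)) = sqrt(-3 + (a - 4*Q)) = sqrt(-3 + a - 4*Q))
Y = -6 (Y = 2 - sqrt(-54 + 118) = 2 - sqrt(64) = 2 - 1*8 = 2 - 8 = -6)
g(G, h) = 42 + G + h (g(G, h) = (G + h) + 42 = 42 + G + h)
1/g(Y, P(-11, -3)) = 1/(42 - 6 + sqrt(-3 - 3 - 4*(-11))) = 1/(42 - 6 + sqrt(-3 - 3 + 44)) = 1/(42 - 6 + sqrt(38)) = 1/(36 + sqrt(38))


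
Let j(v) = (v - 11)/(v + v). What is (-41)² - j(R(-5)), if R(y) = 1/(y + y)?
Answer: 3251/2 ≈ 1625.5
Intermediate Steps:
R(y) = 1/(2*y)
j(v) = (-11 + v)/(2*v) (j(v) = (-11 + v)/((2*v)) = (-11 + v)*(1/(2*v)) = (-11 + v)/(2*v))
(-41)² - j(R(-5)) = (-41)² - (-11 + (½)/(-5))/(2*((½)/(-5))) = 1681 - (-11 + (½)*(-⅕))/(2*((½)*(-⅕))) = 1681 - (-11 - ⅒)/(2*(-⅒)) = 1681 - (-10)*(-111)/(2*10) = 1681 - 1*111/2 = 1681 - 111/2 = 3251/2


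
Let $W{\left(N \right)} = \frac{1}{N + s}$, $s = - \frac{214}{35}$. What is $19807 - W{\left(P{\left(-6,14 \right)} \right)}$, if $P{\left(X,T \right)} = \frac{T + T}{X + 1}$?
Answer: $\frac{1624181}{82} \approx 19807.0$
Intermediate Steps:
$P{\left(X,T \right)} = \frac{2 T}{1 + X}$
$s = - \frac{214}{35}$ ($s = \left(-214\right) \frac{1}{35} = - \frac{214}{35} \approx -6.1143$)
$W{\left(N \right)} = \frac{1}{- \frac{214}{35} + N}$ ($W{\left(N \right)} = \frac{1}{N - \frac{214}{35}} = \frac{1}{- \frac{214}{35} + N}$)
$19807 - W{\left(P{\left(-6,14 \right)} \right)} = 19807 - \frac{35}{-214 + 35 \cdot 2 \cdot 14 \frac{1}{1 - 6}} = 19807 - \frac{35}{-214 + 35 \cdot 2 \cdot 14 \frac{1}{-5}} = 19807 - \frac{35}{-214 + 35 \cdot 2 \cdot 14 \left(- \frac{1}{5}\right)} = 19807 - \frac{35}{-214 + 35 \left(- \frac{28}{5}\right)} = 19807 - \frac{35}{-214 - 196} = 19807 - \frac{35}{-410} = 19807 - 35 \left(- \frac{1}{410}\right) = 19807 - - \frac{7}{82} = 19807 + \frac{7}{82} = \frac{1624181}{82}$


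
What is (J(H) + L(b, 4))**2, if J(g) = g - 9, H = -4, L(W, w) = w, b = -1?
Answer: 81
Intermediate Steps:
J(g) = -9 + g
(J(H) + L(b, 4))**2 = ((-9 - 4) + 4)**2 = (-13 + 4)**2 = (-9)**2 = 81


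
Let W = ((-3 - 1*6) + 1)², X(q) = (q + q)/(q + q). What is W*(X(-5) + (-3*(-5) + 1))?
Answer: 1088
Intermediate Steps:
X(q) = 1 (X(q) = (2*q)/((2*q)) = (2*q)*(1/(2*q)) = 1)
W = 64 (W = ((-3 - 6) + 1)² = (-9 + 1)² = (-8)² = 64)
W*(X(-5) + (-3*(-5) + 1)) = 64*(1 + (-3*(-5) + 1)) = 64*(1 + (15 + 1)) = 64*(1 + 16) = 64*17 = 1088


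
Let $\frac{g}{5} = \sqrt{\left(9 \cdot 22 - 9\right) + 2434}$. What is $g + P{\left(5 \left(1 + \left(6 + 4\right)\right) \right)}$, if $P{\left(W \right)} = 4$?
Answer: $4 + 5 \sqrt{2623} \approx 260.08$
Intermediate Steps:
$g = 5 \sqrt{2623}$ ($g = 5 \sqrt{\left(9 \cdot 22 - 9\right) + 2434} = 5 \sqrt{\left(198 - 9\right) + 2434} = 5 \sqrt{189 + 2434} = 5 \sqrt{2623} \approx 256.08$)
$g + P{\left(5 \left(1 + \left(6 + 4\right)\right) \right)} = 5 \sqrt{2623} + 4 = 4 + 5 \sqrt{2623}$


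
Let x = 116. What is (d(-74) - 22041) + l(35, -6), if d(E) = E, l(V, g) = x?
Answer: -21999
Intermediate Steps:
l(V, g) = 116
(d(-74) - 22041) + l(35, -6) = (-74 - 22041) + 116 = -22115 + 116 = -21999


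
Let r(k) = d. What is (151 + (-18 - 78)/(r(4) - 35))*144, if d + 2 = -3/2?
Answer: 1701936/77 ≈ 22103.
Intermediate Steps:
d = -7/2 (d = -2 - 3/2 = -7/2 ≈ -3.5000)
r(k) = -7/2
(151 + (-18 - 78)/(r(4) - 35))*144 = (151 + (-18 - 78)/(-7/2 - 35))*144 = (151 - 96/(-77/2))*144 = (151 - 96*(-2/77))*144 = (151 + 192/77)*144 = (11819/77)*144 = 1701936/77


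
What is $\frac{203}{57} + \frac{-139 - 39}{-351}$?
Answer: $\frac{27133}{6669} \approx 4.0685$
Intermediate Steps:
$\frac{203}{57} + \frac{-139 - 39}{-351} = 203 \cdot \frac{1}{57} + \left(-139 - 39\right) \left(- \frac{1}{351}\right) = \frac{203}{57} - - \frac{178}{351} = \frac{203}{57} + \frac{178}{351} = \frac{27133}{6669}$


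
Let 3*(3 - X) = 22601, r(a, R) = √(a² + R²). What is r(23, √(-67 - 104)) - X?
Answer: 22592/3 + √358 ≈ 7549.6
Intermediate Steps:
r(a, R) = √(R² + a²)
X = -22592/3 (X = 3 - ⅓*22601 = 3 - 22601/3 = -22592/3 ≈ -7530.7)
r(23, √(-67 - 104)) - X = √((√(-67 - 104))² + 23²) - 1*(-22592/3) = √((√(-171))² + 529) + 22592/3 = √((3*I*√19)² + 529) + 22592/3 = √(-171 + 529) + 22592/3 = √358 + 22592/3 = 22592/3 + √358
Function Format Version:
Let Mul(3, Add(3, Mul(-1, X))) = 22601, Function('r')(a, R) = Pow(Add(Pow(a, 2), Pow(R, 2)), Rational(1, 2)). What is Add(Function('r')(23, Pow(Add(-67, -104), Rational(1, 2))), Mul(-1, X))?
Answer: Add(Rational(22592, 3), Pow(358, Rational(1, 2))) ≈ 7549.6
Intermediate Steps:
Function('r')(a, R) = Pow(Add(Pow(R, 2), Pow(a, 2)), Rational(1, 2))
X = Rational(-22592, 3) (X = Add(3, Mul(Rational(-1, 3), 22601)) = Add(3, Rational(-22601, 3)) = Rational(-22592, 3) ≈ -7530.7)
Add(Function('r')(23, Pow(Add(-67, -104), Rational(1, 2))), Mul(-1, X)) = Add(Pow(Add(Pow(Pow(Add(-67, -104), Rational(1, 2)), 2), Pow(23, 2)), Rational(1, 2)), Mul(-1, Rational(-22592, 3))) = Add(Pow(Add(Pow(Pow(-171, Rational(1, 2)), 2), 529), Rational(1, 2)), Rational(22592, 3)) = Add(Pow(Add(Pow(Mul(3, I, Pow(19, Rational(1, 2))), 2), 529), Rational(1, 2)), Rational(22592, 3)) = Add(Pow(Add(-171, 529), Rational(1, 2)), Rational(22592, 3)) = Add(Pow(358, Rational(1, 2)), Rational(22592, 3)) = Add(Rational(22592, 3), Pow(358, Rational(1, 2)))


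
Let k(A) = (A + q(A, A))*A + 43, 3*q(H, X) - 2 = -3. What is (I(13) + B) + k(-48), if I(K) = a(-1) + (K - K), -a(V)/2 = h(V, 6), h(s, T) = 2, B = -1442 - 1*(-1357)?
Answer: 2274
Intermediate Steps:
B = -85 (B = -1442 + 1357 = -85)
q(H, X) = -⅓ (q(H, X) = ⅔ + (⅓)*(-3) = ⅔ - 1 = -⅓)
a(V) = -4 (a(V) = -2*2 = -4)
I(K) = -4 (I(K) = -4 + (K - K) = -4 + 0 = -4)
k(A) = 43 + A*(-⅓ + A) (k(A) = (A - ⅓)*A + 43 = (-⅓ + A)*A + 43 = A*(-⅓ + A) + 43 = 43 + A*(-⅓ + A))
(I(13) + B) + k(-48) = (-4 - 85) + (43 + (-48)² - ⅓*(-48)) = -89 + (43 + 2304 + 16) = -89 + 2363 = 2274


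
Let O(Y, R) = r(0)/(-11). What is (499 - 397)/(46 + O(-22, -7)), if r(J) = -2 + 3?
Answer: 1122/505 ≈ 2.2218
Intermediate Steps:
r(J) = 1
O(Y, R) = -1/11 (O(Y, R) = 1/(-11) = 1*(-1/11) = -1/11)
(499 - 397)/(46 + O(-22, -7)) = (499 - 397)/(46 - 1/11) = 102/(505/11) = 102*(11/505) = 1122/505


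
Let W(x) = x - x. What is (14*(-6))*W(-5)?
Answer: 0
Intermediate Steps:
W(x) = 0
(14*(-6))*W(-5) = (14*(-6))*0 = -84*0 = 0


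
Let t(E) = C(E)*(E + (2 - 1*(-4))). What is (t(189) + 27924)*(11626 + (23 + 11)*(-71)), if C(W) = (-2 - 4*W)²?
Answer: 1032369531648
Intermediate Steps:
t(E) = 4*(1 + 2*E)²*(6 + E) (t(E) = (4*(1 + 2*E)²)*(E + (2 - 1*(-4))) = (4*(1 + 2*E)²)*(E + (2 + 4)) = (4*(1 + 2*E)²)*(E + 6) = (4*(1 + 2*E)²)*(6 + E) = 4*(1 + 2*E)²*(6 + E))
(t(189) + 27924)*(11626 + (23 + 11)*(-71)) = (4*(1 + 2*189)²*(6 + 189) + 27924)*(11626 + (23 + 11)*(-71)) = (4*(1 + 378)²*195 + 27924)*(11626 + 34*(-71)) = (4*379²*195 + 27924)*(11626 - 2414) = (4*143641*195 + 27924)*9212 = (112039980 + 27924)*9212 = 112067904*9212 = 1032369531648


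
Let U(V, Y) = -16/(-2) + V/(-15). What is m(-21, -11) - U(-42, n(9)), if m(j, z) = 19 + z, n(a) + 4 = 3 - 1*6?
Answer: -14/5 ≈ -2.8000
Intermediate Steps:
n(a) = -7 (n(a) = -4 + (3 - 1*6) = -4 + (3 - 6) = -4 - 3 = -7)
U(V, Y) = 8 - V/15 (U(V, Y) = -16*(-½) + V*(-1/15) = 8 - V/15)
m(-21, -11) - U(-42, n(9)) = (19 - 11) - (8 - 1/15*(-42)) = 8 - (8 + 14/5) = 8 - 1*54/5 = 8 - 54/5 = -14/5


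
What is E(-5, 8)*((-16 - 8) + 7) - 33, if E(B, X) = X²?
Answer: -1121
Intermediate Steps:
E(-5, 8)*((-16 - 8) + 7) - 33 = 8²*((-16 - 8) + 7) - 33 = 64*(-24 + 7) - 33 = 64*(-17) - 33 = -1088 - 33 = -1121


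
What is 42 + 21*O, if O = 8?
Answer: 210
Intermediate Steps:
42 + 21*O = 42 + 21*8 = 42 + 168 = 210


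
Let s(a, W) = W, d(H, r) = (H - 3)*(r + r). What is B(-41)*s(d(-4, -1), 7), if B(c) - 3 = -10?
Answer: -49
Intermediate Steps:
d(H, r) = 2*r*(-3 + H) (d(H, r) = (-3 + H)*(2*r) = 2*r*(-3 + H))
B(c) = -7 (B(c) = 3 - 10 = -7)
B(-41)*s(d(-4, -1), 7) = -7*7 = -49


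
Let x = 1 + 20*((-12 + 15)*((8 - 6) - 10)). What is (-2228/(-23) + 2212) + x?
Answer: 42087/23 ≈ 1829.9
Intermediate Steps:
x = -479 (x = 1 + 20*(3*(2 - 10)) = 1 + 20*(3*(-8)) = 1 + 20*(-24) = 1 - 480 = -479)
(-2228/(-23) + 2212) + x = (-2228/(-23) + 2212) - 479 = (-2228*(-1/23) + 2212) - 479 = (2228/23 + 2212) - 479 = 53104/23 - 479 = 42087/23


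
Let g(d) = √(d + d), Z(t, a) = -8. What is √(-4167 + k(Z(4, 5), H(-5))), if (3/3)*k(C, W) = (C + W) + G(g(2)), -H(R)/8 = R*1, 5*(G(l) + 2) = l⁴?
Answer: I*√103345/5 ≈ 64.295*I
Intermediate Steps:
g(d) = √2*√d (g(d) = √(2*d) = √2*√d)
G(l) = -2 + l⁴/5
H(R) = -8*R
k(C, W) = 6/5 + C + W (k(C, W) = (C + W) + (-2 + (√2*√2)⁴/5) = (C + W) + (-2 + (⅕)*2⁴) = (C + W) + (-2 + (⅕)*16) = (C + W) + (-2 + 16/5) = (C + W) + 6/5 = 6/5 + C + W)
√(-4167 + k(Z(4, 5), H(-5))) = √(-4167 + (6/5 - 8 - 8*(-5))) = √(-4167 + (6/5 - 8 + 40)) = √(-4167 + 166/5) = √(-20669/5) = I*√103345/5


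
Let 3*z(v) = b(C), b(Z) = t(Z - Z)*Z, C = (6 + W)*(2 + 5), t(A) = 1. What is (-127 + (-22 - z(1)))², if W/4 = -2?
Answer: 187489/9 ≈ 20832.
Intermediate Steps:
W = -8 (W = 4*(-2) = -8)
C = -14 (C = (6 - 8)*(2 + 5) = -2*7 = -14)
b(Z) = Z (b(Z) = 1*Z = Z)
z(v) = -14/3 (z(v) = (⅓)*(-14) = -14/3)
(-127 + (-22 - z(1)))² = (-127 + (-22 - 1*(-14/3)))² = (-127 + (-22 + 14/3))² = (-127 - 52/3)² = (-433/3)² = 187489/9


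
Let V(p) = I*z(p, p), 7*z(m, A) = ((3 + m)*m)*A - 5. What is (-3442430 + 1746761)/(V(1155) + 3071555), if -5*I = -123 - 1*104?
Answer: -3956561/23385154596 ≈ -0.00016919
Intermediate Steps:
z(m, A) = -5/7 + A*m*(3 + m)/7 (z(m, A) = (((3 + m)*m)*A - 5)/7 = ((m*(3 + m))*A - 5)/7 = (A*m*(3 + m) - 5)/7 = (-5 + A*m*(3 + m))/7 = -5/7 + A*m*(3 + m)/7)
I = 227/5 (I = -(-123 - 1*104)/5 = -(-123 - 104)/5 = -⅕*(-227) = 227/5 ≈ 45.400)
V(p) = -227/7 + 227*p³/35 + 681*p²/35 (V(p) = 227*(-5/7 + p*p²/7 + 3*p*p/7)/5 = 227*(-5/7 + p³/7 + 3*p²/7)/5 = -227/7 + 227*p³/35 + 681*p²/35)
(-3442430 + 1746761)/(V(1155) + 3071555) = (-3442430 + 1746761)/((-227/7 + (227/35)*1155³ + (681/35)*1155²) + 3071555) = -1695669/((-227/7 + (227/35)*1540798875 + (681/35)*1334025) + 3071555) = -1695669/((-227/7 + 9993181275 + 25956315) + 3071555) = -1695669/(70133962903/7 + 3071555) = -1695669/70155463788/7 = -1695669*7/70155463788 = -3956561/23385154596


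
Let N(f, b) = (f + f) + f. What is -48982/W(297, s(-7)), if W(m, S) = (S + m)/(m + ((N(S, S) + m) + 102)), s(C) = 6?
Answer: -11657716/101 ≈ -1.1542e+5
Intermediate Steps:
N(f, b) = 3*f (N(f, b) = 2*f + f = 3*f)
W(m, S) = (S + m)/(102 + 2*m + 3*S) (W(m, S) = (S + m)/(m + ((3*S + m) + 102)) = (S + m)/(m + ((m + 3*S) + 102)) = (S + m)/(m + (102 + m + 3*S)) = (S + m)/(102 + 2*m + 3*S))
-48982/W(297, s(-7)) = -48982*(102 + 2*297 + 3*6)/(6 + 297) = -48982/(303/(102 + 594 + 18)) = -48982/(303/714) = -48982/((1/714)*303) = -48982/101/238 = -48982*238/101 = -11657716/101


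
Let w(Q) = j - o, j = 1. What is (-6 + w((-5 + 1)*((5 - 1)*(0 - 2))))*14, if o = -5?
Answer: 0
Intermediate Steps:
w(Q) = 6 (w(Q) = 1 - 1*(-5) = 1 + 5 = 6)
(-6 + w((-5 + 1)*((5 - 1)*(0 - 2))))*14 = (-6 + 6)*14 = 0*14 = 0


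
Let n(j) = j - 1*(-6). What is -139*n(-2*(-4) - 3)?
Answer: -1529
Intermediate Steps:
n(j) = 6 + j (n(j) = j + 6 = 6 + j)
-139*n(-2*(-4) - 3) = -139*(6 + (-2*(-4) - 3)) = -139*(6 + (8 - 3)) = -139*(6 + 5) = -139*11 = -1529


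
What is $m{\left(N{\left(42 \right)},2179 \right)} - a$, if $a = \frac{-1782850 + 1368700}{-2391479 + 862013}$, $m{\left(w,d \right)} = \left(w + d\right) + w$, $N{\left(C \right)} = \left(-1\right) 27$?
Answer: $\frac{541616850}{254911} \approx 2124.7$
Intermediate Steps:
$N{\left(C \right)} = -27$
$m{\left(w,d \right)} = d + 2 w$ ($m{\left(w,d \right)} = \left(d + w\right) + w = d + 2 w$)
$a = \frac{69025}{254911}$ ($a = - \frac{414150}{-1529466} = \left(-414150\right) \left(- \frac{1}{1529466}\right) = \frac{69025}{254911} \approx 0.27078$)
$m{\left(N{\left(42 \right)},2179 \right)} - a = \left(2179 + 2 \left(-27\right)\right) - \frac{69025}{254911} = \left(2179 - 54\right) - \frac{69025}{254911} = 2125 - \frac{69025}{254911} = \frac{541616850}{254911}$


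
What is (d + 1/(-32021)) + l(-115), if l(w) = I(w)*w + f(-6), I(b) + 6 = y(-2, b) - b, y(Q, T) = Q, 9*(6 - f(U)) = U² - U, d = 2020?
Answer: -987879874/96063 ≈ -10284.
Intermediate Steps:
f(U) = 6 - U²/9 + U/9 (f(U) = 6 - (U² - U)/9 = 6 + (-U²/9 + U/9) = 6 - U²/9 + U/9)
I(b) = -8 - b (I(b) = -6 + (-2 - b) = -8 - b)
l(w) = 4/3 + w*(-8 - w) (l(w) = (-8 - w)*w + (6 - ⅑*(-6)² + (⅑)*(-6)) = w*(-8 - w) + (6 - ⅑*36 - ⅔) = w*(-8 - w) + (6 - 4 - ⅔) = w*(-8 - w) + 4/3 = 4/3 + w*(-8 - w))
(d + 1/(-32021)) + l(-115) = (2020 + 1/(-32021)) + (4/3 - 1*(-115)*(8 - 115)) = (2020 - 1/32021) + (4/3 - 1*(-115)*(-107)) = 64682419/32021 + (4/3 - 12305) = 64682419/32021 - 36911/3 = -987879874/96063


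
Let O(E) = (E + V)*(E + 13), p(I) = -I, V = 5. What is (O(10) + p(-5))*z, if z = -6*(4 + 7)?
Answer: -23100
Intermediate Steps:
z = -66 (z = -6*11 = -66)
O(E) = (5 + E)*(13 + E) (O(E) = (E + 5)*(E + 13) = (5 + E)*(13 + E))
(O(10) + p(-5))*z = ((65 + 10**2 + 18*10) - 1*(-5))*(-66) = ((65 + 100 + 180) + 5)*(-66) = (345 + 5)*(-66) = 350*(-66) = -23100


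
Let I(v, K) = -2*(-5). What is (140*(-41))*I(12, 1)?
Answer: -57400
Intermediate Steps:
I(v, K) = 10
(140*(-41))*I(12, 1) = (140*(-41))*10 = -5740*10 = -57400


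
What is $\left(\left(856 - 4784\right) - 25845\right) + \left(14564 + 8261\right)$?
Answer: $-6948$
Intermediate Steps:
$\left(\left(856 - 4784\right) - 25845\right) + \left(14564 + 8261\right) = \left(-3928 - 25845\right) + 22825 = -29773 + 22825 = -6948$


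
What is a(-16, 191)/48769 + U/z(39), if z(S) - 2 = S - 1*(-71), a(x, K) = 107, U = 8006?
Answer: 3984251/55736 ≈ 71.484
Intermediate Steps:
z(S) = 73 + S (z(S) = 2 + (S - 1*(-71)) = 2 + (S + 71) = 2 + (71 + S) = 73 + S)
a(-16, 191)/48769 + U/z(39) = 107/48769 + 8006/(73 + 39) = 107*(1/48769) + 8006/112 = 107/48769 + 8006*(1/112) = 107/48769 + 4003/56 = 3984251/55736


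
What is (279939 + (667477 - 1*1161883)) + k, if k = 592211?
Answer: 377744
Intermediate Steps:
(279939 + (667477 - 1*1161883)) + k = (279939 + (667477 - 1*1161883)) + 592211 = (279939 + (667477 - 1161883)) + 592211 = (279939 - 494406) + 592211 = -214467 + 592211 = 377744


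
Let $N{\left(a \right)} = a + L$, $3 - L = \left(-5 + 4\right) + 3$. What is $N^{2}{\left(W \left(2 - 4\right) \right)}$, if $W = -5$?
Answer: $121$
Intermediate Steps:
$L = 1$ ($L = 3 - \left(\left(-5 + 4\right) + 3\right) = 3 - \left(-1 + 3\right) = 3 - 2 = 1$)
$N{\left(a \right)} = 1 + a$ ($N{\left(a \right)} = a + 1 = 1 + a$)
$N^{2}{\left(W \left(2 - 4\right) \right)} = \left(1 - 5 \left(2 - 4\right)\right)^{2} = \left(1 - -10\right)^{2} = \left(1 + 10\right)^{2} = 11^{2} = 121$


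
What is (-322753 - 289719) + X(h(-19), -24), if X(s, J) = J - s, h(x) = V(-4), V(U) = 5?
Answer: -612501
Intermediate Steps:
h(x) = 5
(-322753 - 289719) + X(h(-19), -24) = (-322753 - 289719) + (-24 - 1*5) = -612472 + (-24 - 5) = -612472 - 29 = -612501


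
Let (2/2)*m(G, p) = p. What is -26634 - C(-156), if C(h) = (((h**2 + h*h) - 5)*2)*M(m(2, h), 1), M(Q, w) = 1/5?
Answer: -230504/5 ≈ -46101.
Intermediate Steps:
m(G, p) = p
M(Q, w) = 1/5 (M(Q, w) = 1*(1/5) = 1/5)
C(h) = -2 + 4*h**2/5 (C(h) = (((h**2 + h*h) - 5)*2)*(1/5) = (((h**2 + h**2) - 5)*2)*(1/5) = ((2*h**2 - 5)*2)*(1/5) = ((-5 + 2*h**2)*2)*(1/5) = (-10 + 4*h**2)*(1/5) = -2 + 4*h**2/5)
-26634 - C(-156) = -26634 - (-2 + (4/5)*(-156)**2) = -26634 - (-2 + (4/5)*24336) = -26634 - (-2 + 97344/5) = -26634 - 1*97334/5 = -26634 - 97334/5 = -230504/5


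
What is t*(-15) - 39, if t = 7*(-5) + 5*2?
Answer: 336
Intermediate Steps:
t = -25 (t = -35 + 10 = -25)
t*(-15) - 39 = -25*(-15) - 39 = 375 - 39 = 336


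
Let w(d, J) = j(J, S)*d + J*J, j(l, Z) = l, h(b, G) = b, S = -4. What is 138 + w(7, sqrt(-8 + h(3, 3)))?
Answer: 133 + 7*I*sqrt(5) ≈ 133.0 + 15.652*I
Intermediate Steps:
w(d, J) = J**2 + J*d (w(d, J) = J*d + J*J = J*d + J**2 = J**2 + J*d)
138 + w(7, sqrt(-8 + h(3, 3))) = 138 + sqrt(-8 + 3)*(sqrt(-8 + 3) + 7) = 138 + sqrt(-5)*(sqrt(-5) + 7) = 138 + (I*sqrt(5))*(I*sqrt(5) + 7) = 138 + (I*sqrt(5))*(7 + I*sqrt(5)) = 138 + I*sqrt(5)*(7 + I*sqrt(5))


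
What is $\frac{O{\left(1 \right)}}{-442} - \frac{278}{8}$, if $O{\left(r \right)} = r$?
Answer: $- \frac{30721}{884} \approx -34.752$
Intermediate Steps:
$\frac{O{\left(1 \right)}}{-442} - \frac{278}{8} = 1 \frac{1}{-442} - \frac{278}{8} = 1 \left(- \frac{1}{442}\right) - \frac{139}{4} = - \frac{1}{442} - \frac{139}{4} = - \frac{30721}{884}$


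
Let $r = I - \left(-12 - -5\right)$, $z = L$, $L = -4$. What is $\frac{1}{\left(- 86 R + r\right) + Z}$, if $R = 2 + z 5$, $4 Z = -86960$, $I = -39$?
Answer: $- \frac{1}{20224} \approx -4.9446 \cdot 10^{-5}$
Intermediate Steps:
$z = -4$
$r = -32$ ($r = -39 - \left(-12 - -5\right) = -39 - \left(-12 + 5\right) = -39 - -7 = -39 + 7 = -32$)
$Z = -21740$ ($Z = \frac{1}{4} \left(-86960\right) = -21740$)
$R = -18$ ($R = 2 - 20 = -18$)
$\frac{1}{\left(- 86 R + r\right) + Z} = \frac{1}{\left(\left(-86\right) \left(-18\right) - 32\right) - 21740} = \frac{1}{\left(1548 - 32\right) - 21740} = \frac{1}{1516 - 21740} = \frac{1}{-20224} = - \frac{1}{20224}$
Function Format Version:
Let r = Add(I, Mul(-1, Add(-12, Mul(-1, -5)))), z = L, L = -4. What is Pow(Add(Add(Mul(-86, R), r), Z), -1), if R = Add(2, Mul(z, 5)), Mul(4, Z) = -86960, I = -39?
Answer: Rational(-1, 20224) ≈ -4.9446e-5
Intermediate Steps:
z = -4
r = -32 (r = Add(-39, Mul(-1, Add(-12, Mul(-1, -5)))) = Add(-39, Mul(-1, Add(-12, 5))) = Add(-39, Mul(-1, -7)) = Add(-39, 7) = -32)
Z = -21740 (Z = Mul(Rational(1, 4), -86960) = -21740)
R = -18 (R = Add(2, Mul(-4, 5)) = Add(2, -20) = -18)
Pow(Add(Add(Mul(-86, R), r), Z), -1) = Pow(Add(Add(Mul(-86, -18), -32), -21740), -1) = Pow(Add(Add(1548, -32), -21740), -1) = Pow(Add(1516, -21740), -1) = Pow(-20224, -1) = Rational(-1, 20224)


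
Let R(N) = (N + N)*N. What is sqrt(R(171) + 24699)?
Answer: sqrt(83181) ≈ 288.41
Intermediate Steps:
R(N) = 2*N**2 (R(N) = (2*N)*N = 2*N**2)
sqrt(R(171) + 24699) = sqrt(2*171**2 + 24699) = sqrt(2*29241 + 24699) = sqrt(58482 + 24699) = sqrt(83181)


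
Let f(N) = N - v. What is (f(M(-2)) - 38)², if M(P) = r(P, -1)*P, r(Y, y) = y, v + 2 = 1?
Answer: 1225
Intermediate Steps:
v = -1 (v = -2 + 1 = -1)
M(P) = -P
f(N) = 1 + N (f(N) = N - 1*(-1) = N + 1 = 1 + N)
(f(M(-2)) - 38)² = ((1 - 1*(-2)) - 38)² = ((1 + 2) - 38)² = (3 - 38)² = (-35)² = 1225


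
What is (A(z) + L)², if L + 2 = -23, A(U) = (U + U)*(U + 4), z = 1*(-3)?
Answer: 961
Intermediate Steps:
z = -3
A(U) = 2*U*(4 + U) (A(U) = (2*U)*(4 + U) = 2*U*(4 + U))
L = -25 (L = -2 - 23 = -25)
(A(z) + L)² = (2*(-3)*(4 - 3) - 25)² = (2*(-3)*1 - 25)² = (-6 - 25)² = (-31)² = 961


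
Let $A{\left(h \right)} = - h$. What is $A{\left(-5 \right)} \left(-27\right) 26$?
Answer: $-3510$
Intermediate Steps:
$A{\left(-5 \right)} \left(-27\right) 26 = \left(-1\right) \left(-5\right) \left(-27\right) 26 = 5 \left(-27\right) 26 = \left(-135\right) 26 = -3510$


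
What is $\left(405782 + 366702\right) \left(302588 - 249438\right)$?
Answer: $41057524600$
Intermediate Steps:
$\left(405782 + 366702\right) \left(302588 - 249438\right) = 772484 \cdot 53150 = 41057524600$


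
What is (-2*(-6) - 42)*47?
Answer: -1410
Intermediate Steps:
(-2*(-6) - 42)*47 = (12 - 42)*47 = -30*47 = -1410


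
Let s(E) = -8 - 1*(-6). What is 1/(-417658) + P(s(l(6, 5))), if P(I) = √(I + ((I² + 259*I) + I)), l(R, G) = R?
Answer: -1/417658 + I*√518 ≈ -2.3943e-6 + 22.76*I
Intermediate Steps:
s(E) = -2 (s(E) = -8 + 6 = -2)
P(I) = √(I² + 261*I) (P(I) = √(I + (I² + 260*I)) = √(I² + 261*I))
1/(-417658) + P(s(l(6, 5))) = 1/(-417658) + √(-2*(261 - 2)) = -1/417658 + √(-2*259) = -1/417658 + √(-518) = -1/417658 + I*√518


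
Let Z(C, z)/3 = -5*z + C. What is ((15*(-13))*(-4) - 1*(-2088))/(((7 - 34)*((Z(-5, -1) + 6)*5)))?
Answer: -478/135 ≈ -3.5407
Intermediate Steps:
Z(C, z) = -15*z + 3*C (Z(C, z) = 3*(-5*z + C) = 3*(C - 5*z) = -15*z + 3*C)
((15*(-13))*(-4) - 1*(-2088))/(((7 - 34)*((Z(-5, -1) + 6)*5))) = ((15*(-13))*(-4) - 1*(-2088))/(((7 - 34)*(((-15*(-1) + 3*(-5)) + 6)*5))) = (-195*(-4) + 2088)/((-27*((15 - 15) + 6)*5)) = (780 + 2088)/((-27*(0 + 6)*5)) = 2868/((-162*5)) = 2868/((-27*30)) = 2868/(-810) = 2868*(-1/810) = -478/135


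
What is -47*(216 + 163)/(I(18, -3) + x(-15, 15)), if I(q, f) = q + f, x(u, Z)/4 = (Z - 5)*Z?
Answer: -17813/615 ≈ -28.964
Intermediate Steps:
x(u, Z) = 4*Z*(-5 + Z) (x(u, Z) = 4*((Z - 5)*Z) = 4*((-5 + Z)*Z) = 4*(Z*(-5 + Z)) = 4*Z*(-5 + Z))
I(q, f) = f + q
-47*(216 + 163)/(I(18, -3) + x(-15, 15)) = -47*(216 + 163)/((-3 + 18) + 4*15*(-5 + 15)) = -17813/(15 + 4*15*10) = -17813/(15 + 600) = -17813/615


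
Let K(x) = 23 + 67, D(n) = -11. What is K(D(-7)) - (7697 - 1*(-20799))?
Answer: -28406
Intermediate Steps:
K(x) = 90
K(D(-7)) - (7697 - 1*(-20799)) = 90 - (7697 - 1*(-20799)) = 90 - (7697 + 20799) = 90 - 1*28496 = 90 - 28496 = -28406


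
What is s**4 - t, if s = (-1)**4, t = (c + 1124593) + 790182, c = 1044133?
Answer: -2958907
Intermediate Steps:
t = 2958908 (t = (1044133 + 1124593) + 790182 = 2168726 + 790182 = 2958908)
s = 1
s**4 - t = 1**4 - 1*2958908 = 1 - 2958908 = -2958907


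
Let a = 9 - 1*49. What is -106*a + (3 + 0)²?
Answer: 4249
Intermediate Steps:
a = -40 (a = 9 - 49 = -40)
-106*a + (3 + 0)² = -106*(-40) + (3 + 0)² = 4240 + 3² = 4240 + 9 = 4249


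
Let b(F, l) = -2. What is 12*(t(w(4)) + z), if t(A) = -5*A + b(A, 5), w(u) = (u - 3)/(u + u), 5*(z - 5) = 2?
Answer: 333/10 ≈ 33.300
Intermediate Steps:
z = 27/5 (z = 5 + (1/5)*2 = 5 + 2/5 = 27/5 ≈ 5.4000)
w(u) = (-3 + u)/(2*u) (w(u) = (-3 + u)/((2*u)) = (-3 + u)*(1/(2*u)) = (-3 + u)/(2*u))
t(A) = -2 - 5*A (t(A) = -5*A - 2 = -2 - 5*A)
12*(t(w(4)) + z) = 12*((-2 - 5*(-3 + 4)/(2*4)) + 27/5) = 12*((-2 - 5/(2*4)) + 27/5) = 12*((-2 - 5*1/8) + 27/5) = 12*((-2 - 5/8) + 27/5) = 12*(-21/8 + 27/5) = 12*(111/40) = 333/10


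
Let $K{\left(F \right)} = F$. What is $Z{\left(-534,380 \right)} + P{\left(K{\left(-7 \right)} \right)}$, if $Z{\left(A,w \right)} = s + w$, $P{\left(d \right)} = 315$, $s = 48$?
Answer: $743$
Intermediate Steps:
$Z{\left(A,w \right)} = 48 + w$
$Z{\left(-534,380 \right)} + P{\left(K{\left(-7 \right)} \right)} = \left(48 + 380\right) + 315 = 428 + 315 = 743$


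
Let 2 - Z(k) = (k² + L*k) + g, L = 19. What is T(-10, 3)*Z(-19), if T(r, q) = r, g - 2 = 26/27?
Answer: 260/27 ≈ 9.6296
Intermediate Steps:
g = 80/27 (g = 2 + 26/27 = 80/27 ≈ 2.9630)
Z(k) = -26/27 - k² - 19*k (Z(k) = 2 - ((k² + 19*k) + 80/27) = 2 - (80/27 + k² + 19*k) = 2 + (-80/27 - k² - 19*k) = -26/27 - k² - 19*k)
T(-10, 3)*Z(-19) = -10*(-26/27 - 1*(-19)² - 19*(-19)) = -10*(-26/27 - 1*361 + 361) = -10*(-26/27 - 361 + 361) = -10*(-26/27) = 260/27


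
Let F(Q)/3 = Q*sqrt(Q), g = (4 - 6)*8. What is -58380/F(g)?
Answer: -4865*I/16 ≈ -304.06*I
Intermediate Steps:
g = -16 (g = -2*8 = -16)
F(Q) = 3*Q**(3/2) (F(Q) = 3*(Q*sqrt(Q)) = 3*Q**(3/2))
-58380/F(g) = -58380*I/192 = -4865*I/16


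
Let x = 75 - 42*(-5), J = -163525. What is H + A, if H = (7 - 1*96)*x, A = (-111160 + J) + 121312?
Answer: -178738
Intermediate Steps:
x = 285 (x = 75 - 1*(-210) = 75 + 210 = 285)
A = -153373 (A = (-111160 - 163525) + 121312 = -274685 + 121312 = -153373)
H = -25365 (H = (7 - 1*96)*285 = (7 - 96)*285 = -89*285 = -25365)
H + A = -25365 - 153373 = -178738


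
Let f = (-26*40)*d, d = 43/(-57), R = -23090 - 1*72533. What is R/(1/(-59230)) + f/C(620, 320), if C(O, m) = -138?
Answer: 22275529868210/3933 ≈ 5.6638e+9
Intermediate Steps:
R = -95623 (R = -23090 - 72533 = -95623)
d = -43/57 (d = 43*(-1/57) = -43/57 ≈ -0.75439)
f = 44720/57 (f = -26*40*(-43/57) = -1040*(-43/57) = 44720/57 ≈ 784.56)
R/(1/(-59230)) + f/C(620, 320) = -95623/(1/(-59230)) + (44720/57)/(-138) = -95623/(-1/59230) + (44720/57)*(-1/138) = -95623*(-59230) - 22360/3933 = 5663750290 - 22360/3933 = 22275529868210/3933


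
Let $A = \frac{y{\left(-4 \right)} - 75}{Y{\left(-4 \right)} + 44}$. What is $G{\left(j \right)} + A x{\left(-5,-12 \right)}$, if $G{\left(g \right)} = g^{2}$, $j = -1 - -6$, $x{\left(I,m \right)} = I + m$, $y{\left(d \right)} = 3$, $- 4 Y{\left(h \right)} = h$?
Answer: $\frac{261}{5} \approx 52.2$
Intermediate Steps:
$Y{\left(h \right)} = - \frac{h}{4}$
$j = 5$ ($j = -1 + 6 = 5$)
$A = - \frac{8}{5}$ ($A = \frac{3 - 75}{\left(- \frac{1}{4}\right) \left(-4\right) + 44} = - \frac{72}{1 + 44} = - \frac{72}{45} = \left(-72\right) \frac{1}{45} = - \frac{8}{5} \approx -1.6$)
$G{\left(j \right)} + A x{\left(-5,-12 \right)} = 5^{2} - \frac{8 \left(-5 - 12\right)}{5} = 25 - - \frac{136}{5} = 25 + \frac{136}{5} = \frac{261}{5}$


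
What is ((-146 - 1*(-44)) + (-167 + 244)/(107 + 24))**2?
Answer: 176491225/17161 ≈ 10284.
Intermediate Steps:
((-146 - 1*(-44)) + (-167 + 244)/(107 + 24))**2 = ((-146 + 44) + 77/131)**2 = (-102 + 77*(1/131))**2 = (-102 + 77/131)**2 = (-13285/131)**2 = 176491225/17161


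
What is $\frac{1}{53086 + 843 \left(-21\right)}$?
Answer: $\frac{1}{35383} \approx 2.8262 \cdot 10^{-5}$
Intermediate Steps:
$\frac{1}{53086 + 843 \left(-21\right)} = \frac{1}{53086 - 17703} = \frac{1}{35383}$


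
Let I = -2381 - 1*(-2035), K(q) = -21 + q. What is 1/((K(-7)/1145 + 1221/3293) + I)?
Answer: -101905/35223837 ≈ -0.0028931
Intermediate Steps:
I = -346 (I = -2381 + 2035 = -346)
1/((K(-7)/1145 + 1221/3293) + I) = 1/(((-21 - 7)/1145 + 1221/3293) - 346) = 1/((-28*1/1145 + 1221*(1/3293)) - 346) = 1/((-28/1145 + 33/89) - 346) = 1/(35293/101905 - 346) = 1/(-35223837/101905) = -101905/35223837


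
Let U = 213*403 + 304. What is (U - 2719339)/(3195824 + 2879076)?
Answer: -658299/1518725 ≈ -0.43345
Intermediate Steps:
U = 86143 (U = 85839 + 304 = 86143)
(U - 2719339)/(3195824 + 2879076) = (86143 - 2719339)/(3195824 + 2879076) = -2633196/6074900 = -2633196*1/6074900 = -658299/1518725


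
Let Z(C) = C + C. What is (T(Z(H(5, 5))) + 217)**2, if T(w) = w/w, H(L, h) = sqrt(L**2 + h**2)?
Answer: 47524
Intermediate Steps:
Z(C) = 2*C
T(w) = 1
(T(Z(H(5, 5))) + 217)**2 = (1 + 217)**2 = 218**2 = 47524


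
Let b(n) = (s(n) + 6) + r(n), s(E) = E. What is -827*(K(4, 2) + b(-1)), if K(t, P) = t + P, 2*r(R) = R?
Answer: -17367/2 ≈ -8683.5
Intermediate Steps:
r(R) = R/2
K(t, P) = P + t
b(n) = 6 + 3*n/2 (b(n) = (n + 6) + n/2 = (6 + n) + n/2 = 6 + 3*n/2)
-827*(K(4, 2) + b(-1)) = -827*((2 + 4) + (6 + (3/2)*(-1))) = -827*(6 + (6 - 3/2)) = -827*(6 + 9/2) = -827*21/2 = -17367/2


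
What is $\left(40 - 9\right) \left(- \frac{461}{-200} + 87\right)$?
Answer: $\frac{553691}{200} \approx 2768.5$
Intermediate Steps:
$\left(40 - 9\right) \left(- \frac{461}{-200} + 87\right) = \left(40 - 9\right) \left(\left(-461\right) \left(- \frac{1}{200}\right) + 87\right) = 31 \left(\frac{461}{200} + 87\right) = 31 \cdot \frac{17861}{200} = \frac{553691}{200}$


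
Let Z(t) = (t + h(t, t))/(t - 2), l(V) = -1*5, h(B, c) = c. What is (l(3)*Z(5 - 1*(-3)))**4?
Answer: 2560000/81 ≈ 31605.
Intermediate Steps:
l(V) = -5
Z(t) = 2*t/(-2 + t) (Z(t) = (t + t)/(t - 2) = (2*t)/(-2 + t) = 2*t/(-2 + t))
(l(3)*Z(5 - 1*(-3)))**4 = (-10*(5 - 1*(-3))/(-2 + (5 - 1*(-3))))**4 = (-10*(5 + 3)/(-2 + (5 + 3)))**4 = (-10*8/(-2 + 8))**4 = (-10*8/6)**4 = (-5*8/3)**4 = (-40/3)**4 = 2560000/81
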